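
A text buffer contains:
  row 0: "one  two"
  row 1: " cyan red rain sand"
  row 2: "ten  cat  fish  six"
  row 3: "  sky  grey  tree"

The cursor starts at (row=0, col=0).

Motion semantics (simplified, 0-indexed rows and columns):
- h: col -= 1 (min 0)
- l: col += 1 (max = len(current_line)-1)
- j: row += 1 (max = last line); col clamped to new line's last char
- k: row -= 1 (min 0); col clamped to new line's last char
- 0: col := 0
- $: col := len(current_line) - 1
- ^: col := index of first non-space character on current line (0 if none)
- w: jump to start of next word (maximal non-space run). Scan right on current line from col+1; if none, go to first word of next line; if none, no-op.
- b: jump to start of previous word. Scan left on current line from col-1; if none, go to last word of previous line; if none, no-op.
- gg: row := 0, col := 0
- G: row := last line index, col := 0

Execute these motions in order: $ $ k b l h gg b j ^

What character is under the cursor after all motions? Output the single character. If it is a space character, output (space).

After 1 ($): row=0 col=7 char='o'
After 2 ($): row=0 col=7 char='o'
After 3 (k): row=0 col=7 char='o'
After 4 (b): row=0 col=5 char='t'
After 5 (l): row=0 col=6 char='w'
After 6 (h): row=0 col=5 char='t'
After 7 (gg): row=0 col=0 char='o'
After 8 (b): row=0 col=0 char='o'
After 9 (j): row=1 col=0 char='_'
After 10 (^): row=1 col=1 char='c'

Answer: c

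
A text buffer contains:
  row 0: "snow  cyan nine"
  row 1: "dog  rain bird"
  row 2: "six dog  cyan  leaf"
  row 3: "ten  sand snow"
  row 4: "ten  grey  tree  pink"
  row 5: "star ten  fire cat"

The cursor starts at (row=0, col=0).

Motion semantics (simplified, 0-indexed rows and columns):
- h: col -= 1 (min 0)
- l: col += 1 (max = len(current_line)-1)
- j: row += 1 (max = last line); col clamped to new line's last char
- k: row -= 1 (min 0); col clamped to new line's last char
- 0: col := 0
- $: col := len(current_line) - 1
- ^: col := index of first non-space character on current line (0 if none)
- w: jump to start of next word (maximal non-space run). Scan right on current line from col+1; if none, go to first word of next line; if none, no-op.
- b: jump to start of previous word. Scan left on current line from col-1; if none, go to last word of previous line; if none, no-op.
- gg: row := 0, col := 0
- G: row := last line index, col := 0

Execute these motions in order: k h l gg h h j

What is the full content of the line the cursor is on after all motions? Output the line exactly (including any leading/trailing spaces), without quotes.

Answer: dog  rain bird

Derivation:
After 1 (k): row=0 col=0 char='s'
After 2 (h): row=0 col=0 char='s'
After 3 (l): row=0 col=1 char='n'
After 4 (gg): row=0 col=0 char='s'
After 5 (h): row=0 col=0 char='s'
After 6 (h): row=0 col=0 char='s'
After 7 (j): row=1 col=0 char='d'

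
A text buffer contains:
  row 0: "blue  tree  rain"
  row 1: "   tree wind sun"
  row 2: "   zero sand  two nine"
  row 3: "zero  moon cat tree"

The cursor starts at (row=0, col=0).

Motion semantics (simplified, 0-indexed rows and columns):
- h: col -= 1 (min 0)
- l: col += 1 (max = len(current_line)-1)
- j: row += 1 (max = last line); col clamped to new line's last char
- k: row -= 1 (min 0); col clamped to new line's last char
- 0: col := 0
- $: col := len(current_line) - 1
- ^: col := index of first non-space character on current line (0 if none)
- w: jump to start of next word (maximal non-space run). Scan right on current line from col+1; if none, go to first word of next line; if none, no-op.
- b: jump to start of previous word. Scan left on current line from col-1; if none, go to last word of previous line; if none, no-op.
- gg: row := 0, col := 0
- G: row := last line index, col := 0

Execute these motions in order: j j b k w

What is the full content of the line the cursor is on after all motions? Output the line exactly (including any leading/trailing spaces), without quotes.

Answer:    tree wind sun

Derivation:
After 1 (j): row=1 col=0 char='_'
After 2 (j): row=2 col=0 char='_'
After 3 (b): row=1 col=13 char='s'
After 4 (k): row=0 col=13 char='a'
After 5 (w): row=1 col=3 char='t'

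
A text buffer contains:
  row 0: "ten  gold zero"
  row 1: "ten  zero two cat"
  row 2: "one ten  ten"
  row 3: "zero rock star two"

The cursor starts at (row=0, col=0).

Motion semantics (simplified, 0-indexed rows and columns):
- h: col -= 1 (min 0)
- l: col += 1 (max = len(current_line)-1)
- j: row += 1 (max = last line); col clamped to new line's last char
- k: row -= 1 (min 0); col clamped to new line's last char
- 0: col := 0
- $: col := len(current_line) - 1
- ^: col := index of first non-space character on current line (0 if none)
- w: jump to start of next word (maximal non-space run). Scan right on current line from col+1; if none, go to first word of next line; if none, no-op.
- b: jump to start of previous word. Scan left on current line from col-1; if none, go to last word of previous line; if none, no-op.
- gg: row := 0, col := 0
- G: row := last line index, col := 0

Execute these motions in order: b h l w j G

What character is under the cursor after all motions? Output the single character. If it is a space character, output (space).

Answer: z

Derivation:
After 1 (b): row=0 col=0 char='t'
After 2 (h): row=0 col=0 char='t'
After 3 (l): row=0 col=1 char='e'
After 4 (w): row=0 col=5 char='g'
After 5 (j): row=1 col=5 char='z'
After 6 (G): row=3 col=0 char='z'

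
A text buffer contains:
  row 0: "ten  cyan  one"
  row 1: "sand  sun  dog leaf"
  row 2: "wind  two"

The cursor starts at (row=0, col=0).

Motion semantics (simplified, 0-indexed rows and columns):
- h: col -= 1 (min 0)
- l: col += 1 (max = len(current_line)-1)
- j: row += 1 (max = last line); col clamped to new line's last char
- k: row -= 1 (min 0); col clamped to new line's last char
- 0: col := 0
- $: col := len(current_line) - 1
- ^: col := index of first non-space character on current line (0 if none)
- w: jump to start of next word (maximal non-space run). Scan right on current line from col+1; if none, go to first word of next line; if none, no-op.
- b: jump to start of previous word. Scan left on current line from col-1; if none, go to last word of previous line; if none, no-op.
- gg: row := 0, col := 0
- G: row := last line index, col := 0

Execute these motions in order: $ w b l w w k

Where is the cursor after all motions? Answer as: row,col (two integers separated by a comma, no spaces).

Answer: 0,6

Derivation:
After 1 ($): row=0 col=13 char='e'
After 2 (w): row=1 col=0 char='s'
After 3 (b): row=0 col=11 char='o'
After 4 (l): row=0 col=12 char='n'
After 5 (w): row=1 col=0 char='s'
After 6 (w): row=1 col=6 char='s'
After 7 (k): row=0 col=6 char='y'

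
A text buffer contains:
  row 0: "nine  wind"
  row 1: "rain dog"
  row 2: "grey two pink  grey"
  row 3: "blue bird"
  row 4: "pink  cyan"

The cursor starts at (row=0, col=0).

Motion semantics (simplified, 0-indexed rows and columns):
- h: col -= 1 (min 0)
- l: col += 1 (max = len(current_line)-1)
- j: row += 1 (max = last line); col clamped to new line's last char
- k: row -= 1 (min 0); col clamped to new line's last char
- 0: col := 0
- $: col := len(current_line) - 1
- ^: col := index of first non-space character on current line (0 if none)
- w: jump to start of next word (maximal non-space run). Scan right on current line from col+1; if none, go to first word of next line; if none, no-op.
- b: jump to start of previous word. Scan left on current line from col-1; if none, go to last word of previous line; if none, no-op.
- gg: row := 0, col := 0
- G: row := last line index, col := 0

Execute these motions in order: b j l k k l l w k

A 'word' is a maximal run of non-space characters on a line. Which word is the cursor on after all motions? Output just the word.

After 1 (b): row=0 col=0 char='n'
After 2 (j): row=1 col=0 char='r'
After 3 (l): row=1 col=1 char='a'
After 4 (k): row=0 col=1 char='i'
After 5 (k): row=0 col=1 char='i'
After 6 (l): row=0 col=2 char='n'
After 7 (l): row=0 col=3 char='e'
After 8 (w): row=0 col=6 char='w'
After 9 (k): row=0 col=6 char='w'

Answer: wind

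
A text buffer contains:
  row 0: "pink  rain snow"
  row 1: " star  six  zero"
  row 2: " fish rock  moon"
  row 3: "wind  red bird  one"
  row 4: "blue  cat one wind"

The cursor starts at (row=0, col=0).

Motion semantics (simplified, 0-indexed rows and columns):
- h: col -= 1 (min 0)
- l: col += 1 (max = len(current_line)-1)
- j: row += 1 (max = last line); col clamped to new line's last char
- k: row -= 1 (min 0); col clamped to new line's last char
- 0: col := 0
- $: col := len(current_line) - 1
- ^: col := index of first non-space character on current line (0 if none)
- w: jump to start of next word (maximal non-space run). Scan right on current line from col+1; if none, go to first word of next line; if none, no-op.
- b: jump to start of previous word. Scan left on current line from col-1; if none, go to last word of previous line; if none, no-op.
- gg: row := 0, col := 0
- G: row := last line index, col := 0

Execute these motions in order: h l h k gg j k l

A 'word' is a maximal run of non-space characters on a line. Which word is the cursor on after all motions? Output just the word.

Answer: pink

Derivation:
After 1 (h): row=0 col=0 char='p'
After 2 (l): row=0 col=1 char='i'
After 3 (h): row=0 col=0 char='p'
After 4 (k): row=0 col=0 char='p'
After 5 (gg): row=0 col=0 char='p'
After 6 (j): row=1 col=0 char='_'
After 7 (k): row=0 col=0 char='p'
After 8 (l): row=0 col=1 char='i'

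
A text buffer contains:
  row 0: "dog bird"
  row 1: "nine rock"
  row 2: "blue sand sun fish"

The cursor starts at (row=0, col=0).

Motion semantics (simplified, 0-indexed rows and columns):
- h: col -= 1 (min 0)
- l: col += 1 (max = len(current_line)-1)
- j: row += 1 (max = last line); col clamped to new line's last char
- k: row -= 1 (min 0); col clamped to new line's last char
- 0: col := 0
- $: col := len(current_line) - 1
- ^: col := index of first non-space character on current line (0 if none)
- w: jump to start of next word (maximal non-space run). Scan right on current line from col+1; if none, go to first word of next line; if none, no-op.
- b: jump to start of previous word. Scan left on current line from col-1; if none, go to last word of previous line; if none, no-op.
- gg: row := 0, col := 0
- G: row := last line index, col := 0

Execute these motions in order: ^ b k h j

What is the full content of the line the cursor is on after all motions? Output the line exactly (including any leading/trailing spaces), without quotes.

After 1 (^): row=0 col=0 char='d'
After 2 (b): row=0 col=0 char='d'
After 3 (k): row=0 col=0 char='d'
After 4 (h): row=0 col=0 char='d'
After 5 (j): row=1 col=0 char='n'

Answer: nine rock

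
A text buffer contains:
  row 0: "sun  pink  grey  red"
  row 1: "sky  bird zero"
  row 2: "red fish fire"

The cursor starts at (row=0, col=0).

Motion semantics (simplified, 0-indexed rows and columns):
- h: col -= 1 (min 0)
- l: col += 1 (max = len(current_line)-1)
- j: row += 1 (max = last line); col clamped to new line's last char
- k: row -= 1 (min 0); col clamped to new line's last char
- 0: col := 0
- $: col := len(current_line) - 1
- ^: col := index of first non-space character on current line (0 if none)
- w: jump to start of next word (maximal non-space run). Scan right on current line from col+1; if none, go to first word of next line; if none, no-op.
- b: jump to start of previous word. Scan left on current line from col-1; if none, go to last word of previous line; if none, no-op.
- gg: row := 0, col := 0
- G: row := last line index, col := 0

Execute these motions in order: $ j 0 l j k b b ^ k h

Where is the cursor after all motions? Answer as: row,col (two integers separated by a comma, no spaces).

Answer: 0,0

Derivation:
After 1 ($): row=0 col=19 char='d'
After 2 (j): row=1 col=13 char='o'
After 3 (0): row=1 col=0 char='s'
After 4 (l): row=1 col=1 char='k'
After 5 (j): row=2 col=1 char='e'
After 6 (k): row=1 col=1 char='k'
After 7 (b): row=1 col=0 char='s'
After 8 (b): row=0 col=17 char='r'
After 9 (^): row=0 col=0 char='s'
After 10 (k): row=0 col=0 char='s'
After 11 (h): row=0 col=0 char='s'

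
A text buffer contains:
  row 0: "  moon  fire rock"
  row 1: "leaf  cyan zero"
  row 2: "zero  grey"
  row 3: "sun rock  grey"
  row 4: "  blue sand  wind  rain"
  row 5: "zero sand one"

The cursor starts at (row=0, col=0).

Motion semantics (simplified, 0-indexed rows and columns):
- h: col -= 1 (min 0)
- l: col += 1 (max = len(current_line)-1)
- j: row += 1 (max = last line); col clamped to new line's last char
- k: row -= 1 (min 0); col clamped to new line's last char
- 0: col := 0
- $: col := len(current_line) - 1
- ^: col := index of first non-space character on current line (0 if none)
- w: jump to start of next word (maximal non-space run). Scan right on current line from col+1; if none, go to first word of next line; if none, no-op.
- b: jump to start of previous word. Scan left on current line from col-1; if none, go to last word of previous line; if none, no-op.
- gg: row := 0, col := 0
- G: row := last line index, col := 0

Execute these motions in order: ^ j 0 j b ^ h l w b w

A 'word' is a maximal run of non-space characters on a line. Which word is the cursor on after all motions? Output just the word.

Answer: cyan

Derivation:
After 1 (^): row=0 col=2 char='m'
After 2 (j): row=1 col=2 char='a'
After 3 (0): row=1 col=0 char='l'
After 4 (j): row=2 col=0 char='z'
After 5 (b): row=1 col=11 char='z'
After 6 (^): row=1 col=0 char='l'
After 7 (h): row=1 col=0 char='l'
After 8 (l): row=1 col=1 char='e'
After 9 (w): row=1 col=6 char='c'
After 10 (b): row=1 col=0 char='l'
After 11 (w): row=1 col=6 char='c'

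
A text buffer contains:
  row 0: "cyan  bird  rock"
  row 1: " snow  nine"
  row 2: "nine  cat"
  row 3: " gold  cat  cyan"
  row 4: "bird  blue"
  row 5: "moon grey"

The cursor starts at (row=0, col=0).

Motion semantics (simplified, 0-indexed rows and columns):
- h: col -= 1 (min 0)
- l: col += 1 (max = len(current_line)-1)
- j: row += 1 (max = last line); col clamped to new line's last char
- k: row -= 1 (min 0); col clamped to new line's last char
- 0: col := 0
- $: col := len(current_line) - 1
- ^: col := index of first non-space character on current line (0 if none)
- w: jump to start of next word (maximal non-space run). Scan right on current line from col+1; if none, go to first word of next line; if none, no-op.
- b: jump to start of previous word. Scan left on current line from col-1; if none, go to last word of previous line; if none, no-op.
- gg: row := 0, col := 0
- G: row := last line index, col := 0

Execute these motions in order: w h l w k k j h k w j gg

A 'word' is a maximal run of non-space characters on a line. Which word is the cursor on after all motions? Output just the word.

After 1 (w): row=0 col=6 char='b'
After 2 (h): row=0 col=5 char='_'
After 3 (l): row=0 col=6 char='b'
After 4 (w): row=0 col=12 char='r'
After 5 (k): row=0 col=12 char='r'
After 6 (k): row=0 col=12 char='r'
After 7 (j): row=1 col=10 char='e'
After 8 (h): row=1 col=9 char='n'
After 9 (k): row=0 col=9 char='d'
After 10 (w): row=0 col=12 char='r'
After 11 (j): row=1 col=10 char='e'
After 12 (gg): row=0 col=0 char='c'

Answer: cyan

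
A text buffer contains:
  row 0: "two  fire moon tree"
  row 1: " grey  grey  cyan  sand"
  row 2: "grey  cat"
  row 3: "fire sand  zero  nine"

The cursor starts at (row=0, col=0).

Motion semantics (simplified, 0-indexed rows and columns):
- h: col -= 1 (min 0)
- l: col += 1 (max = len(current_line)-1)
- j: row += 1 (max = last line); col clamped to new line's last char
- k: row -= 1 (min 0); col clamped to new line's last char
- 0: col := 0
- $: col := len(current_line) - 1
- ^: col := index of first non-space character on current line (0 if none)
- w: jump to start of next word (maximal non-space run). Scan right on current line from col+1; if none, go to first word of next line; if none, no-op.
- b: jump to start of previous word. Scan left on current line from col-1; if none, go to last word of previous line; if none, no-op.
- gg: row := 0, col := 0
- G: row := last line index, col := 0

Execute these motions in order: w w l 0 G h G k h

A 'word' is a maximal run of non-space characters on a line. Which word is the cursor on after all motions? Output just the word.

After 1 (w): row=0 col=5 char='f'
After 2 (w): row=0 col=10 char='m'
After 3 (l): row=0 col=11 char='o'
After 4 (0): row=0 col=0 char='t'
After 5 (G): row=3 col=0 char='f'
After 6 (h): row=3 col=0 char='f'
After 7 (G): row=3 col=0 char='f'
After 8 (k): row=2 col=0 char='g'
After 9 (h): row=2 col=0 char='g'

Answer: grey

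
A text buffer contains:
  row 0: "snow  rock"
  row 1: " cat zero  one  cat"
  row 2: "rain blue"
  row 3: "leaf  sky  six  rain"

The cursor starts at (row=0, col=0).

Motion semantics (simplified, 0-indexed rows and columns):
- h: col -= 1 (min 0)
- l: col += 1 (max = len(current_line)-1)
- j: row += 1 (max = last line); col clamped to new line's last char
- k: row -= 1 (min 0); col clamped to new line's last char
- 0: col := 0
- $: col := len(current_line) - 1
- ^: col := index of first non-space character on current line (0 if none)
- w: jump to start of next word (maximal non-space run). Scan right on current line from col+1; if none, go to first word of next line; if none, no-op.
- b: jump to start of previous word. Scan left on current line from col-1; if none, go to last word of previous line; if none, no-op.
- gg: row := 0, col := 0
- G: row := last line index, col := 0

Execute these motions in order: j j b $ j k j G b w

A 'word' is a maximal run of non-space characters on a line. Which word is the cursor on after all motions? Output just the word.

After 1 (j): row=1 col=0 char='_'
After 2 (j): row=2 col=0 char='r'
After 3 (b): row=1 col=16 char='c'
After 4 ($): row=1 col=18 char='t'
After 5 (j): row=2 col=8 char='e'
After 6 (k): row=1 col=8 char='o'
After 7 (j): row=2 col=8 char='e'
After 8 (G): row=3 col=0 char='l'
After 9 (b): row=2 col=5 char='b'
After 10 (w): row=3 col=0 char='l'

Answer: leaf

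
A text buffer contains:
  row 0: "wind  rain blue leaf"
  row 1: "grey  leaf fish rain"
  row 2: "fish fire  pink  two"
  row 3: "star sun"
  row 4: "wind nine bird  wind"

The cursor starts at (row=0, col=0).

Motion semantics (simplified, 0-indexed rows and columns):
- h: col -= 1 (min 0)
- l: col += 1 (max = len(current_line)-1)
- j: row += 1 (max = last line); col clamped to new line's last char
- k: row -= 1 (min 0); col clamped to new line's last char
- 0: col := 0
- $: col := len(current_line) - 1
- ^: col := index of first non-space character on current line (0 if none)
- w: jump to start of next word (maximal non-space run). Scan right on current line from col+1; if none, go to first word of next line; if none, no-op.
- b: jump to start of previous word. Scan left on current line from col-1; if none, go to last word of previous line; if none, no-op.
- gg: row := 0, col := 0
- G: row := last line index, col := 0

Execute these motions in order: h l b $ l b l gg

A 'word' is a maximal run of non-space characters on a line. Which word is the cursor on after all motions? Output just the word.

After 1 (h): row=0 col=0 char='w'
After 2 (l): row=0 col=1 char='i'
After 3 (b): row=0 col=0 char='w'
After 4 ($): row=0 col=19 char='f'
After 5 (l): row=0 col=19 char='f'
After 6 (b): row=0 col=16 char='l'
After 7 (l): row=0 col=17 char='e'
After 8 (gg): row=0 col=0 char='w'

Answer: wind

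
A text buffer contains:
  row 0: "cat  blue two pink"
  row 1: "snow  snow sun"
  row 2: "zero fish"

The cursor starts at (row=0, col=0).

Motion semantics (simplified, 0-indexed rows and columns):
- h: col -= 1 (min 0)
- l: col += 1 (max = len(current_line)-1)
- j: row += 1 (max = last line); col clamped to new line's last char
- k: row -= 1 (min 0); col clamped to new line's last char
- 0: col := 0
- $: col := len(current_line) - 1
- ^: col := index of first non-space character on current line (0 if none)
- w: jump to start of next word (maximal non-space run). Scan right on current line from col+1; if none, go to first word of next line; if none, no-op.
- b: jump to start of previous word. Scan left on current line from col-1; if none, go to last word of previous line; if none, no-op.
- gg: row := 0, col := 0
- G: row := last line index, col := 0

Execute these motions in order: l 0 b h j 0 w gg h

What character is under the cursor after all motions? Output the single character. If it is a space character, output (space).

After 1 (l): row=0 col=1 char='a'
After 2 (0): row=0 col=0 char='c'
After 3 (b): row=0 col=0 char='c'
After 4 (h): row=0 col=0 char='c'
After 5 (j): row=1 col=0 char='s'
After 6 (0): row=1 col=0 char='s'
After 7 (w): row=1 col=6 char='s'
After 8 (gg): row=0 col=0 char='c'
After 9 (h): row=0 col=0 char='c'

Answer: c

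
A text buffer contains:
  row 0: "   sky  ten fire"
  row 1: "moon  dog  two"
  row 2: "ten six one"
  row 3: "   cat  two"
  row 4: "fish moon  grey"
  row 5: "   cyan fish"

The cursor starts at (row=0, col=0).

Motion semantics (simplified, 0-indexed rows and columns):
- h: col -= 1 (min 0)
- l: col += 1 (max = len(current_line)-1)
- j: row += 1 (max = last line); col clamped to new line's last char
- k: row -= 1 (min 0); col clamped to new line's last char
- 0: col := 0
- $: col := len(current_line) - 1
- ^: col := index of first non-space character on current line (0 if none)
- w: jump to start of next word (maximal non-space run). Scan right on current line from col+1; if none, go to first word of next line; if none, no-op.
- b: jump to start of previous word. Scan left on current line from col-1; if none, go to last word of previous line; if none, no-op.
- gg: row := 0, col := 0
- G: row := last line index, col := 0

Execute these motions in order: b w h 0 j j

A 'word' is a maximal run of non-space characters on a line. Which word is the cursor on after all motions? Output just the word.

Answer: ten

Derivation:
After 1 (b): row=0 col=0 char='_'
After 2 (w): row=0 col=3 char='s'
After 3 (h): row=0 col=2 char='_'
After 4 (0): row=0 col=0 char='_'
After 5 (j): row=1 col=0 char='m'
After 6 (j): row=2 col=0 char='t'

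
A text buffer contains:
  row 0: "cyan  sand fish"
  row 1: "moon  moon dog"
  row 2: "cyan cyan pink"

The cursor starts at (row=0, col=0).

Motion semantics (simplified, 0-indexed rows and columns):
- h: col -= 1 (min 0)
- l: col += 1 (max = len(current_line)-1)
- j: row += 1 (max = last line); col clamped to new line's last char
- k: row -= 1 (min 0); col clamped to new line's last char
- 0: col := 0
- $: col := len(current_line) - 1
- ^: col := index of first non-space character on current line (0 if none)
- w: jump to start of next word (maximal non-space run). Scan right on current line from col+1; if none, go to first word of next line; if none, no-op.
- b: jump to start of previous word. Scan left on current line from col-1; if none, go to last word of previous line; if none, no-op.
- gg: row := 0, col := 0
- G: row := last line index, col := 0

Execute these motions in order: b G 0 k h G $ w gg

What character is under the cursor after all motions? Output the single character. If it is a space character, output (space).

After 1 (b): row=0 col=0 char='c'
After 2 (G): row=2 col=0 char='c'
After 3 (0): row=2 col=0 char='c'
After 4 (k): row=1 col=0 char='m'
After 5 (h): row=1 col=0 char='m'
After 6 (G): row=2 col=0 char='c'
After 7 ($): row=2 col=13 char='k'
After 8 (w): row=2 col=13 char='k'
After 9 (gg): row=0 col=0 char='c'

Answer: c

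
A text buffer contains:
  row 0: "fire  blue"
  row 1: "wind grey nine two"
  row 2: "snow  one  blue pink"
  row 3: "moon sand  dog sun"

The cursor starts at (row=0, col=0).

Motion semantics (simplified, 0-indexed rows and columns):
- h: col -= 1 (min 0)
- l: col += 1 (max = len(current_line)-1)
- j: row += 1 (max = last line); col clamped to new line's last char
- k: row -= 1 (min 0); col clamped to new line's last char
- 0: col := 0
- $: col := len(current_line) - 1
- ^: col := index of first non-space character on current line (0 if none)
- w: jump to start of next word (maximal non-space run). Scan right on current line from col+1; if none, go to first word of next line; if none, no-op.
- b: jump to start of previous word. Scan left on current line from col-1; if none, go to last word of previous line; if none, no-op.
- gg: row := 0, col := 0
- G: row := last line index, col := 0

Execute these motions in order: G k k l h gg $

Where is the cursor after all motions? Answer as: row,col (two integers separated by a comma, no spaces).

Answer: 0,9

Derivation:
After 1 (G): row=3 col=0 char='m'
After 2 (k): row=2 col=0 char='s'
After 3 (k): row=1 col=0 char='w'
After 4 (l): row=1 col=1 char='i'
After 5 (h): row=1 col=0 char='w'
After 6 (gg): row=0 col=0 char='f'
After 7 ($): row=0 col=9 char='e'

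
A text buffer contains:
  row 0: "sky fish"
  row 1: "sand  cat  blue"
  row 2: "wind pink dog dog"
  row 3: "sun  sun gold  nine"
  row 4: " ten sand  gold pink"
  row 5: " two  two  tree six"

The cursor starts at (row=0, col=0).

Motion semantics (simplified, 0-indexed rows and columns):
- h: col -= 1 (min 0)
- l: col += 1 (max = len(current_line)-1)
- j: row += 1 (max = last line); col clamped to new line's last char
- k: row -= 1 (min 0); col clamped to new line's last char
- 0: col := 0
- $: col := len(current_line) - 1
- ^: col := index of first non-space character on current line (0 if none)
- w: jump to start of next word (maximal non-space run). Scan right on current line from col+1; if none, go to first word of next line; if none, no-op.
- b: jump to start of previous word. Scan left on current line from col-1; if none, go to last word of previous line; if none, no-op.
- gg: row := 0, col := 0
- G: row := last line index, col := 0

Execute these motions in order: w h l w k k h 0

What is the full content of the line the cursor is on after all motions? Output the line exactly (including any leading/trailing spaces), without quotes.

After 1 (w): row=0 col=4 char='f'
After 2 (h): row=0 col=3 char='_'
After 3 (l): row=0 col=4 char='f'
After 4 (w): row=1 col=0 char='s'
After 5 (k): row=0 col=0 char='s'
After 6 (k): row=0 col=0 char='s'
After 7 (h): row=0 col=0 char='s'
After 8 (0): row=0 col=0 char='s'

Answer: sky fish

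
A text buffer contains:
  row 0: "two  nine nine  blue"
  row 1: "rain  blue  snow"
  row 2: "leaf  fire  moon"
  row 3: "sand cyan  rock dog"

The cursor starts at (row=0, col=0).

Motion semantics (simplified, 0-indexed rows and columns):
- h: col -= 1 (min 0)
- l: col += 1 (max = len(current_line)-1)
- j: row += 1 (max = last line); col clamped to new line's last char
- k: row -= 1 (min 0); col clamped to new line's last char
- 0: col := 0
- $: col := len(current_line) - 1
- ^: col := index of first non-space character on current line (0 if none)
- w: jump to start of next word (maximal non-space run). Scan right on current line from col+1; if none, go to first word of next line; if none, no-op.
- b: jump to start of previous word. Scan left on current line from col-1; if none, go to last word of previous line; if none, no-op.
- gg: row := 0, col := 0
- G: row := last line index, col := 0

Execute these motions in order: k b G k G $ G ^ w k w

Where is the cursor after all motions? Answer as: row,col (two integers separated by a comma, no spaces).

After 1 (k): row=0 col=0 char='t'
After 2 (b): row=0 col=0 char='t'
After 3 (G): row=3 col=0 char='s'
After 4 (k): row=2 col=0 char='l'
After 5 (G): row=3 col=0 char='s'
After 6 ($): row=3 col=18 char='g'
After 7 (G): row=3 col=0 char='s'
After 8 (^): row=3 col=0 char='s'
After 9 (w): row=3 col=5 char='c'
After 10 (k): row=2 col=5 char='_'
After 11 (w): row=2 col=6 char='f'

Answer: 2,6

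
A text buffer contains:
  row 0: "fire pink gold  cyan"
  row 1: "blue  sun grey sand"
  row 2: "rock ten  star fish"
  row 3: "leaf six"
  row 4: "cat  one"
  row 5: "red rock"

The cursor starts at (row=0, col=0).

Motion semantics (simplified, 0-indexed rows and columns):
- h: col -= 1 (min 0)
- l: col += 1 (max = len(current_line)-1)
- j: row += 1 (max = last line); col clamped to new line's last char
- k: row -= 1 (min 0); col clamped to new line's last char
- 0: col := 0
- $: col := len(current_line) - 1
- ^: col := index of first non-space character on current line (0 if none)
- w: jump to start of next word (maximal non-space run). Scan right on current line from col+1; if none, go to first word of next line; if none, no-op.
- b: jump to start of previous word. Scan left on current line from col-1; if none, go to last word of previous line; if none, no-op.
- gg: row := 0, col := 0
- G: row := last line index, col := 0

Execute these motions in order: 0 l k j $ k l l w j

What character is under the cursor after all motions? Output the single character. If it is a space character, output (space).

Answer: r

Derivation:
After 1 (0): row=0 col=0 char='f'
After 2 (l): row=0 col=1 char='i'
After 3 (k): row=0 col=1 char='i'
After 4 (j): row=1 col=1 char='l'
After 5 ($): row=1 col=18 char='d'
After 6 (k): row=0 col=18 char='a'
After 7 (l): row=0 col=19 char='n'
After 8 (l): row=0 col=19 char='n'
After 9 (w): row=1 col=0 char='b'
After 10 (j): row=2 col=0 char='r'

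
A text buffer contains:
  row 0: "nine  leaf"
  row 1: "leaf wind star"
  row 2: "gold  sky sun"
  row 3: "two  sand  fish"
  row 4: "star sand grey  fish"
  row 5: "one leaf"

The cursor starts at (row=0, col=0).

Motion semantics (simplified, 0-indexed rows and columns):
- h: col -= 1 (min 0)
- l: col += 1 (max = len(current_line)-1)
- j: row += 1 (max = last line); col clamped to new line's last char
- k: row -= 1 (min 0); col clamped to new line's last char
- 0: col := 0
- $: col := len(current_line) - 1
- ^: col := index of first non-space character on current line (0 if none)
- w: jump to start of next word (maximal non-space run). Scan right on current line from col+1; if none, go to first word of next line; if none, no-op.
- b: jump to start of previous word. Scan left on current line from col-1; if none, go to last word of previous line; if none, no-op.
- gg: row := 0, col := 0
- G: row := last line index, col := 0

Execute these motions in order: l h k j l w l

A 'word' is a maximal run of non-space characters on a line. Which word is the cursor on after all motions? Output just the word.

After 1 (l): row=0 col=1 char='i'
After 2 (h): row=0 col=0 char='n'
After 3 (k): row=0 col=0 char='n'
After 4 (j): row=1 col=0 char='l'
After 5 (l): row=1 col=1 char='e'
After 6 (w): row=1 col=5 char='w'
After 7 (l): row=1 col=6 char='i'

Answer: wind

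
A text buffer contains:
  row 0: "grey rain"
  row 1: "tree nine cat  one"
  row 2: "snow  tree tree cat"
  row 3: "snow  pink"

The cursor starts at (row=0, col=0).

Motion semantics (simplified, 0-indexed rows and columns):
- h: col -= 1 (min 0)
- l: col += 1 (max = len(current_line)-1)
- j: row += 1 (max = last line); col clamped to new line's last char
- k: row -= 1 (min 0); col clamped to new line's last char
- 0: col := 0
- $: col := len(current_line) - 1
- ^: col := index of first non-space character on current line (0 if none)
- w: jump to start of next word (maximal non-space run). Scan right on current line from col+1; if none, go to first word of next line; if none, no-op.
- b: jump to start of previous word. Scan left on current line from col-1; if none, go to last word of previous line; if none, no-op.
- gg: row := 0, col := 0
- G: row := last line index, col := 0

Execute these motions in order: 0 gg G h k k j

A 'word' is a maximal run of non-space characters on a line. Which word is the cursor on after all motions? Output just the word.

After 1 (0): row=0 col=0 char='g'
After 2 (gg): row=0 col=0 char='g'
After 3 (G): row=3 col=0 char='s'
After 4 (h): row=3 col=0 char='s'
After 5 (k): row=2 col=0 char='s'
After 6 (k): row=1 col=0 char='t'
After 7 (j): row=2 col=0 char='s'

Answer: snow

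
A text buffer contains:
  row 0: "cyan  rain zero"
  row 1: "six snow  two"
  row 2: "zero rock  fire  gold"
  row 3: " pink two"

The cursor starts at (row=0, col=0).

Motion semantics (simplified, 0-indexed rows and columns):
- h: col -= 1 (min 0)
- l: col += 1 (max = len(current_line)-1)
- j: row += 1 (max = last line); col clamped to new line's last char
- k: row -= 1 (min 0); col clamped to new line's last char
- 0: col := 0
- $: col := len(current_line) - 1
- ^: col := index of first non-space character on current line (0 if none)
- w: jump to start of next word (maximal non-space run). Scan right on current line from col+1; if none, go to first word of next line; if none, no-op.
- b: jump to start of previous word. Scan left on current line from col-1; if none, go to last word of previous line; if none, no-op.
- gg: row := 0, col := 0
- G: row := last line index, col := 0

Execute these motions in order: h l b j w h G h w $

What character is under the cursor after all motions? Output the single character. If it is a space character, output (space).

After 1 (h): row=0 col=0 char='c'
After 2 (l): row=0 col=1 char='y'
After 3 (b): row=0 col=0 char='c'
After 4 (j): row=1 col=0 char='s'
After 5 (w): row=1 col=4 char='s'
After 6 (h): row=1 col=3 char='_'
After 7 (G): row=3 col=0 char='_'
After 8 (h): row=3 col=0 char='_'
After 9 (w): row=3 col=1 char='p'
After 10 ($): row=3 col=8 char='o'

Answer: o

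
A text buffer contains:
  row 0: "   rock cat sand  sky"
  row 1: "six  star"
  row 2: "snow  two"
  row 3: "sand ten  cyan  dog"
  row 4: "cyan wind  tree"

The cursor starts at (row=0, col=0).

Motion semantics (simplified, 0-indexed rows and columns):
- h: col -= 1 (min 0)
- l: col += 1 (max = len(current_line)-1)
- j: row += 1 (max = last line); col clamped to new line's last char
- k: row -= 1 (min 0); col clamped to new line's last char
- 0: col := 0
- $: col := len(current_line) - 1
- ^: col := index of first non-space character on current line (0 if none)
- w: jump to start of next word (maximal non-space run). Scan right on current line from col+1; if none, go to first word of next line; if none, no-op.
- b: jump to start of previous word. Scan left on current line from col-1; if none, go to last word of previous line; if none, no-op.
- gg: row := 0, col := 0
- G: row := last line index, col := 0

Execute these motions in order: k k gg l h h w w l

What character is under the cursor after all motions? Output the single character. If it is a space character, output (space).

Answer: a

Derivation:
After 1 (k): row=0 col=0 char='_'
After 2 (k): row=0 col=0 char='_'
After 3 (gg): row=0 col=0 char='_'
After 4 (l): row=0 col=1 char='_'
After 5 (h): row=0 col=0 char='_'
After 6 (h): row=0 col=0 char='_'
After 7 (w): row=0 col=3 char='r'
After 8 (w): row=0 col=8 char='c'
After 9 (l): row=0 col=9 char='a'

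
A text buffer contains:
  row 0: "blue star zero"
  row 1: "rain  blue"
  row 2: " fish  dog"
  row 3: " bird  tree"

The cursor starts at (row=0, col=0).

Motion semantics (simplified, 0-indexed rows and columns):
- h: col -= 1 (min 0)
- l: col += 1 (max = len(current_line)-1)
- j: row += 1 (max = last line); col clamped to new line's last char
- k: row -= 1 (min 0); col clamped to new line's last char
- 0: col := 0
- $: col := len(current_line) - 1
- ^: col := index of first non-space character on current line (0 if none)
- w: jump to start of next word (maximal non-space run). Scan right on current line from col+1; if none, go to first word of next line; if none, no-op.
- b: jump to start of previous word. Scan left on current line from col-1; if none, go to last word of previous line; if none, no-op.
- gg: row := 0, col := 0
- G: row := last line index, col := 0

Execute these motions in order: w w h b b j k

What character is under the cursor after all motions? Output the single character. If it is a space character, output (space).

Answer: b

Derivation:
After 1 (w): row=0 col=5 char='s'
After 2 (w): row=0 col=10 char='z'
After 3 (h): row=0 col=9 char='_'
After 4 (b): row=0 col=5 char='s'
After 5 (b): row=0 col=0 char='b'
After 6 (j): row=1 col=0 char='r'
After 7 (k): row=0 col=0 char='b'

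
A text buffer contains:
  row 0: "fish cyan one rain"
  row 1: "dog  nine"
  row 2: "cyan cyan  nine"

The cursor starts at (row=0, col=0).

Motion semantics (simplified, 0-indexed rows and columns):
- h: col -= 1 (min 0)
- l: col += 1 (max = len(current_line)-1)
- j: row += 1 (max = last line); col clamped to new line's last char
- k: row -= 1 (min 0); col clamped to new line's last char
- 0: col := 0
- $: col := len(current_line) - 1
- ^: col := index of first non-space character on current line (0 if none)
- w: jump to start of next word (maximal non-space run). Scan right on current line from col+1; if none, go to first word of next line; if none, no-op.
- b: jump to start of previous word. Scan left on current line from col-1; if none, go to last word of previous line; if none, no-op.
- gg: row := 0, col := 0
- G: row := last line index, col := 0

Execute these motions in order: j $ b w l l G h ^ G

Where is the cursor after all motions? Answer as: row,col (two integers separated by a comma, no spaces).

Answer: 2,0

Derivation:
After 1 (j): row=1 col=0 char='d'
After 2 ($): row=1 col=8 char='e'
After 3 (b): row=1 col=5 char='n'
After 4 (w): row=2 col=0 char='c'
After 5 (l): row=2 col=1 char='y'
After 6 (l): row=2 col=2 char='a'
After 7 (G): row=2 col=0 char='c'
After 8 (h): row=2 col=0 char='c'
After 9 (^): row=2 col=0 char='c'
After 10 (G): row=2 col=0 char='c'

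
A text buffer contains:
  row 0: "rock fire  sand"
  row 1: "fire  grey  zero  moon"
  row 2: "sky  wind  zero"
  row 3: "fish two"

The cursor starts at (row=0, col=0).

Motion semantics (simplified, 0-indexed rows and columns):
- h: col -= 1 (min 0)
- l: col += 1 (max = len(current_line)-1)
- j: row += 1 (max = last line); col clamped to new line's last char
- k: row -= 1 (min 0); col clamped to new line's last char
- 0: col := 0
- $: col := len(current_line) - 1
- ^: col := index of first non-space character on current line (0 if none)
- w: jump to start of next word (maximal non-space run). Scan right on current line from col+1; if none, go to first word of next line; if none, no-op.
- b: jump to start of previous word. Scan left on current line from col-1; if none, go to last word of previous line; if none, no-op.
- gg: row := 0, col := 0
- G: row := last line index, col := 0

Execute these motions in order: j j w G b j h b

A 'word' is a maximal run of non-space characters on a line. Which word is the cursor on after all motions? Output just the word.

Answer: two

Derivation:
After 1 (j): row=1 col=0 char='f'
After 2 (j): row=2 col=0 char='s'
After 3 (w): row=2 col=5 char='w'
After 4 (G): row=3 col=0 char='f'
After 5 (b): row=2 col=11 char='z'
After 6 (j): row=3 col=7 char='o'
After 7 (h): row=3 col=6 char='w'
After 8 (b): row=3 col=5 char='t'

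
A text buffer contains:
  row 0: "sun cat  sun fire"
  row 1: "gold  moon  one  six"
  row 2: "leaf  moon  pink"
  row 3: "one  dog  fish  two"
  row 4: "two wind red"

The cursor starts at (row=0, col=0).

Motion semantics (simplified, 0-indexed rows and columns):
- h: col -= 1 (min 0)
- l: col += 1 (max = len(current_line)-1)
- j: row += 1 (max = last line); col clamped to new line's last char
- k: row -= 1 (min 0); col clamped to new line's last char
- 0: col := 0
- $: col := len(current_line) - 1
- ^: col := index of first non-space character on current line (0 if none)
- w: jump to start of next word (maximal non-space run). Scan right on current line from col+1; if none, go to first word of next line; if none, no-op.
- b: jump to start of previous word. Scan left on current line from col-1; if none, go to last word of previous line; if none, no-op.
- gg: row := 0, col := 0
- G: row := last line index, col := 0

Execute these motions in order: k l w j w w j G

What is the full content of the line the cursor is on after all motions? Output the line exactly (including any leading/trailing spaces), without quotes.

After 1 (k): row=0 col=0 char='s'
After 2 (l): row=0 col=1 char='u'
After 3 (w): row=0 col=4 char='c'
After 4 (j): row=1 col=4 char='_'
After 5 (w): row=1 col=6 char='m'
After 6 (w): row=1 col=12 char='o'
After 7 (j): row=2 col=12 char='p'
After 8 (G): row=4 col=0 char='t'

Answer: two wind red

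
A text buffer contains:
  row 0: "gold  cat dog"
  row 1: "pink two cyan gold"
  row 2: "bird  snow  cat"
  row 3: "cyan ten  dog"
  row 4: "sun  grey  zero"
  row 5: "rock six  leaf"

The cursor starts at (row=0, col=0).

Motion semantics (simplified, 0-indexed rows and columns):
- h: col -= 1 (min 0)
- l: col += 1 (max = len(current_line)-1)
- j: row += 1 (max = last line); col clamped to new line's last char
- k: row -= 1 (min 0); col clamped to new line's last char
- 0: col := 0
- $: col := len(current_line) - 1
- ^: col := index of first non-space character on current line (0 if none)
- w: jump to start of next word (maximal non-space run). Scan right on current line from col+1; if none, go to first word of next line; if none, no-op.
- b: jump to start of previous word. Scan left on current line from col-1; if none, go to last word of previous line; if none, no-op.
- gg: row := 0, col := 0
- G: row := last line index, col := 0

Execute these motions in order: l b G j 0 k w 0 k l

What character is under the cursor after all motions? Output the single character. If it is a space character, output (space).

Answer: y

Derivation:
After 1 (l): row=0 col=1 char='o'
After 2 (b): row=0 col=0 char='g'
After 3 (G): row=5 col=0 char='r'
After 4 (j): row=5 col=0 char='r'
After 5 (0): row=5 col=0 char='r'
After 6 (k): row=4 col=0 char='s'
After 7 (w): row=4 col=5 char='g'
After 8 (0): row=4 col=0 char='s'
After 9 (k): row=3 col=0 char='c'
After 10 (l): row=3 col=1 char='y'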